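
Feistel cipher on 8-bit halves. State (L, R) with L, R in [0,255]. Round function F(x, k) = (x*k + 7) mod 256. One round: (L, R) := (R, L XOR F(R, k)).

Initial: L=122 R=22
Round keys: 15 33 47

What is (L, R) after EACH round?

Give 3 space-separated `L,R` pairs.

Round 1 (k=15): L=22 R=43
Round 2 (k=33): L=43 R=132
Round 3 (k=47): L=132 R=104

Answer: 22,43 43,132 132,104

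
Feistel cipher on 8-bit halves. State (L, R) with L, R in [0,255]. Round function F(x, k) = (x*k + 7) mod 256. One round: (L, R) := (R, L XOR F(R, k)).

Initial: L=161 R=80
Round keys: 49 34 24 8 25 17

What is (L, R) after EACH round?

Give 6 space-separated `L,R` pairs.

Answer: 80,246 246,227 227,185 185,44 44,234 234,189

Derivation:
Round 1 (k=49): L=80 R=246
Round 2 (k=34): L=246 R=227
Round 3 (k=24): L=227 R=185
Round 4 (k=8): L=185 R=44
Round 5 (k=25): L=44 R=234
Round 6 (k=17): L=234 R=189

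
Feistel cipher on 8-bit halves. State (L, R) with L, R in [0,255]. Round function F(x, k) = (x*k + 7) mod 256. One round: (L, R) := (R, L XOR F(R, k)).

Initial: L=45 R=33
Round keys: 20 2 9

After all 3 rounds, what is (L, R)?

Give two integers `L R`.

Answer: 82 95

Derivation:
Round 1 (k=20): L=33 R=182
Round 2 (k=2): L=182 R=82
Round 3 (k=9): L=82 R=95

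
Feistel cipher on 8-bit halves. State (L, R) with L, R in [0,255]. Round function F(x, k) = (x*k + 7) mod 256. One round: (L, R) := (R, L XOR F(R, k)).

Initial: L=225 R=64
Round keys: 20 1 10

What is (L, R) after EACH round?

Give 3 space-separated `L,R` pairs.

Round 1 (k=20): L=64 R=230
Round 2 (k=1): L=230 R=173
Round 3 (k=10): L=173 R=47

Answer: 64,230 230,173 173,47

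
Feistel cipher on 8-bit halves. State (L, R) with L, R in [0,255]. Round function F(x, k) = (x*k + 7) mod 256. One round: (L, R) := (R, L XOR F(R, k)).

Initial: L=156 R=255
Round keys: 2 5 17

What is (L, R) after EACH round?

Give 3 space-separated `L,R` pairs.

Answer: 255,153 153,251 251,43

Derivation:
Round 1 (k=2): L=255 R=153
Round 2 (k=5): L=153 R=251
Round 3 (k=17): L=251 R=43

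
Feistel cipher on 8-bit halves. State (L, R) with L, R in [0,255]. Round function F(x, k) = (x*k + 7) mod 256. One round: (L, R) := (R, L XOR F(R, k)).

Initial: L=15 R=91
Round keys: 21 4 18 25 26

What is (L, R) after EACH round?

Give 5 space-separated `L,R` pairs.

Answer: 91,113 113,144 144,86 86,253 253,239

Derivation:
Round 1 (k=21): L=91 R=113
Round 2 (k=4): L=113 R=144
Round 3 (k=18): L=144 R=86
Round 4 (k=25): L=86 R=253
Round 5 (k=26): L=253 R=239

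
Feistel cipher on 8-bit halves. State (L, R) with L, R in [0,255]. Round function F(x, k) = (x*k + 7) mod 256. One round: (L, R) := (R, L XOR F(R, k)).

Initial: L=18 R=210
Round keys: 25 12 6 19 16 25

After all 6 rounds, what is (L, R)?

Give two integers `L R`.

Answer: 1 192

Derivation:
Round 1 (k=25): L=210 R=155
Round 2 (k=12): L=155 R=153
Round 3 (k=6): L=153 R=6
Round 4 (k=19): L=6 R=224
Round 5 (k=16): L=224 R=1
Round 6 (k=25): L=1 R=192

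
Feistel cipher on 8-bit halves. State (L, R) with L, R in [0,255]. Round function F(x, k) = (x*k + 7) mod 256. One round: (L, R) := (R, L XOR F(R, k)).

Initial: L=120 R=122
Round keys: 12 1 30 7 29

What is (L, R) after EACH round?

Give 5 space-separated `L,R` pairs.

Answer: 122,199 199,180 180,216 216,91 91,142

Derivation:
Round 1 (k=12): L=122 R=199
Round 2 (k=1): L=199 R=180
Round 3 (k=30): L=180 R=216
Round 4 (k=7): L=216 R=91
Round 5 (k=29): L=91 R=142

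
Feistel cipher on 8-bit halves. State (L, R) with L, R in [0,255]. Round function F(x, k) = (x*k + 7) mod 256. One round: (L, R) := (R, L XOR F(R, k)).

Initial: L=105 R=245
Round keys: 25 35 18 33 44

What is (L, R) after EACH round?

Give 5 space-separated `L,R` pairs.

Round 1 (k=25): L=245 R=157
Round 2 (k=35): L=157 R=139
Round 3 (k=18): L=139 R=80
Round 4 (k=33): L=80 R=220
Round 5 (k=44): L=220 R=135

Answer: 245,157 157,139 139,80 80,220 220,135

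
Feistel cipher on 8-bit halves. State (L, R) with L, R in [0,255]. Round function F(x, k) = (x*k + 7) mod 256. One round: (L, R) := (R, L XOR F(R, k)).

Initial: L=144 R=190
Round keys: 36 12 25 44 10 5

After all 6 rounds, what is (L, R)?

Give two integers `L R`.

Answer: 120 177

Derivation:
Round 1 (k=36): L=190 R=47
Round 2 (k=12): L=47 R=133
Round 3 (k=25): L=133 R=43
Round 4 (k=44): L=43 R=238
Round 5 (k=10): L=238 R=120
Round 6 (k=5): L=120 R=177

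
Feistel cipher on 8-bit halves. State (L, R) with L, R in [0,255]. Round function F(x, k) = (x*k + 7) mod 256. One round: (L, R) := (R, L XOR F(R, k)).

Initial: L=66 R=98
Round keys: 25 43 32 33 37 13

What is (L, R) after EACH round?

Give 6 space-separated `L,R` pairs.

Round 1 (k=25): L=98 R=219
Round 2 (k=43): L=219 R=178
Round 3 (k=32): L=178 R=156
Round 4 (k=33): L=156 R=145
Round 5 (k=37): L=145 R=96
Round 6 (k=13): L=96 R=118

Answer: 98,219 219,178 178,156 156,145 145,96 96,118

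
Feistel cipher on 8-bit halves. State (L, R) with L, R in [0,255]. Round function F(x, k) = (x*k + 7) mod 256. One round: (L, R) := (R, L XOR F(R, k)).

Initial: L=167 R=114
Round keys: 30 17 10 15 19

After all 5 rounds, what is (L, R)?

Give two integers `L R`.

Round 1 (k=30): L=114 R=196
Round 2 (k=17): L=196 R=121
Round 3 (k=10): L=121 R=5
Round 4 (k=15): L=5 R=43
Round 5 (k=19): L=43 R=61

Answer: 43 61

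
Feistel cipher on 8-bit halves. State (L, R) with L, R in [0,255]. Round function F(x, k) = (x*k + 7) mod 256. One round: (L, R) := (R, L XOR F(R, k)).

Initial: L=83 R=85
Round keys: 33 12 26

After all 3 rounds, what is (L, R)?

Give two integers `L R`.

Answer: 110 156

Derivation:
Round 1 (k=33): L=85 R=175
Round 2 (k=12): L=175 R=110
Round 3 (k=26): L=110 R=156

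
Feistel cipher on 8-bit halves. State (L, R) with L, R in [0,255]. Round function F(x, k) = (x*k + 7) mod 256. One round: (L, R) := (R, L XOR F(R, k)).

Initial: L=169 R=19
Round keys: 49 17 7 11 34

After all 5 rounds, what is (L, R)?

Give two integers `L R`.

Round 1 (k=49): L=19 R=3
Round 2 (k=17): L=3 R=41
Round 3 (k=7): L=41 R=37
Round 4 (k=11): L=37 R=183
Round 5 (k=34): L=183 R=112

Answer: 183 112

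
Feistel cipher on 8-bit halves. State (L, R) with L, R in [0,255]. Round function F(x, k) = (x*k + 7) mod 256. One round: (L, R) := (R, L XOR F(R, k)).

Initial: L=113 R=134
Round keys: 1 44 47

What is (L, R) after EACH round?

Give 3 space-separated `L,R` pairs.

Answer: 134,252 252,209 209,154

Derivation:
Round 1 (k=1): L=134 R=252
Round 2 (k=44): L=252 R=209
Round 3 (k=47): L=209 R=154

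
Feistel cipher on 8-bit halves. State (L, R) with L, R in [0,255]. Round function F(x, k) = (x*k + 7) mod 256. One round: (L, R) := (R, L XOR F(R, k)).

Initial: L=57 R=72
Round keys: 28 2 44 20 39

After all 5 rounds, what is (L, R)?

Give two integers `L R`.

Round 1 (k=28): L=72 R=222
Round 2 (k=2): L=222 R=139
Round 3 (k=44): L=139 R=53
Round 4 (k=20): L=53 R=160
Round 5 (k=39): L=160 R=82

Answer: 160 82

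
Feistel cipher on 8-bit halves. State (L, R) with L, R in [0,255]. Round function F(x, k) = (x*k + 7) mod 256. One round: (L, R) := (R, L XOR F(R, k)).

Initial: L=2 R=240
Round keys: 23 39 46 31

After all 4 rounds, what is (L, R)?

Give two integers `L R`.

Answer: 198 75

Derivation:
Round 1 (k=23): L=240 R=149
Round 2 (k=39): L=149 R=74
Round 3 (k=46): L=74 R=198
Round 4 (k=31): L=198 R=75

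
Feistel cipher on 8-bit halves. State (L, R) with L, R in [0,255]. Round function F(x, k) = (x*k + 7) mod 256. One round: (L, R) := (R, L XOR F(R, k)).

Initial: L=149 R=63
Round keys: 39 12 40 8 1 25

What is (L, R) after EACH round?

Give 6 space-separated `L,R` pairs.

Answer: 63,53 53,188 188,82 82,43 43,96 96,76

Derivation:
Round 1 (k=39): L=63 R=53
Round 2 (k=12): L=53 R=188
Round 3 (k=40): L=188 R=82
Round 4 (k=8): L=82 R=43
Round 5 (k=1): L=43 R=96
Round 6 (k=25): L=96 R=76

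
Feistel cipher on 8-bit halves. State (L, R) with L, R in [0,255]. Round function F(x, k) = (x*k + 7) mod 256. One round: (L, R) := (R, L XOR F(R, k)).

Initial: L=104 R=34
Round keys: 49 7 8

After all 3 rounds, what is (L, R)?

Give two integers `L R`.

Round 1 (k=49): L=34 R=225
Round 2 (k=7): L=225 R=12
Round 3 (k=8): L=12 R=134

Answer: 12 134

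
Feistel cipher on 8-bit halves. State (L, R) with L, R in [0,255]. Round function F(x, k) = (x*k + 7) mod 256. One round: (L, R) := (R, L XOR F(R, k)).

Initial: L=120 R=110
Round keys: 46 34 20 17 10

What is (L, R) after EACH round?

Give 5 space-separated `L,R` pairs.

Round 1 (k=46): L=110 R=179
Round 2 (k=34): L=179 R=163
Round 3 (k=20): L=163 R=112
Round 4 (k=17): L=112 R=212
Round 5 (k=10): L=212 R=63

Answer: 110,179 179,163 163,112 112,212 212,63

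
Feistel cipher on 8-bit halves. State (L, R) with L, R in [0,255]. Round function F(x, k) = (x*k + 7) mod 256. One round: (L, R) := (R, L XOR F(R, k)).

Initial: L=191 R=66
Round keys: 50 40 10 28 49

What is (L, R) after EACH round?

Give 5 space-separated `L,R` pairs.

Answer: 66,84 84,101 101,173 173,150 150,16

Derivation:
Round 1 (k=50): L=66 R=84
Round 2 (k=40): L=84 R=101
Round 3 (k=10): L=101 R=173
Round 4 (k=28): L=173 R=150
Round 5 (k=49): L=150 R=16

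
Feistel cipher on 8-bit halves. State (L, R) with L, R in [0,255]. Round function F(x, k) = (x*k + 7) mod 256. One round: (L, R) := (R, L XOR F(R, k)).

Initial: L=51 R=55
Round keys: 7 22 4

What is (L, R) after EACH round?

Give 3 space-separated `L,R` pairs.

Round 1 (k=7): L=55 R=187
Round 2 (k=22): L=187 R=46
Round 3 (k=4): L=46 R=4

Answer: 55,187 187,46 46,4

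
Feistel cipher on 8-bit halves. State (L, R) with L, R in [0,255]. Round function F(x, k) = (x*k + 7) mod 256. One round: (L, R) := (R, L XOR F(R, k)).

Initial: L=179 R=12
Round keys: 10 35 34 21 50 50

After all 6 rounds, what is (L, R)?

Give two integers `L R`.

Answer: 196 92

Derivation:
Round 1 (k=10): L=12 R=204
Round 2 (k=35): L=204 R=231
Round 3 (k=34): L=231 R=121
Round 4 (k=21): L=121 R=19
Round 5 (k=50): L=19 R=196
Round 6 (k=50): L=196 R=92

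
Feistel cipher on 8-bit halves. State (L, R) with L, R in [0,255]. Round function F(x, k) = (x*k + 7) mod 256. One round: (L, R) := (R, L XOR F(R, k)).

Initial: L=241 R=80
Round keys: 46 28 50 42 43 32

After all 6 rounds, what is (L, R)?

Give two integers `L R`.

Answer: 6 253

Derivation:
Round 1 (k=46): L=80 R=150
Round 2 (k=28): L=150 R=63
Round 3 (k=50): L=63 R=195
Round 4 (k=42): L=195 R=58
Round 5 (k=43): L=58 R=6
Round 6 (k=32): L=6 R=253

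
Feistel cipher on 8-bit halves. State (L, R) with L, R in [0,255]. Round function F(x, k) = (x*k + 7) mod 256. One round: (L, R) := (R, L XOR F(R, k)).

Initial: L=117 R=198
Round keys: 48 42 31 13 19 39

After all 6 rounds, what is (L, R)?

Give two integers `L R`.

Answer: 117 56

Derivation:
Round 1 (k=48): L=198 R=82
Round 2 (k=42): L=82 R=189
Round 3 (k=31): L=189 R=184
Round 4 (k=13): L=184 R=226
Round 5 (k=19): L=226 R=117
Round 6 (k=39): L=117 R=56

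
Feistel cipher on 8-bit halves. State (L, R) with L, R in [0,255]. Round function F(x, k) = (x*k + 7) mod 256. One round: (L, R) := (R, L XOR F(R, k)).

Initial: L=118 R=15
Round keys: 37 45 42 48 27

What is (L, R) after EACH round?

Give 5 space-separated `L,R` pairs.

Answer: 15,68 68,244 244,75 75,227 227,179

Derivation:
Round 1 (k=37): L=15 R=68
Round 2 (k=45): L=68 R=244
Round 3 (k=42): L=244 R=75
Round 4 (k=48): L=75 R=227
Round 5 (k=27): L=227 R=179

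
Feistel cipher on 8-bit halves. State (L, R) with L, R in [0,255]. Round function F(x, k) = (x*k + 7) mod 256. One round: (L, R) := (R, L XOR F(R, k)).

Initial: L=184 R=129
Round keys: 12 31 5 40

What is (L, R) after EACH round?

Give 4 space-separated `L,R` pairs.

Answer: 129,171 171,61 61,147 147,194

Derivation:
Round 1 (k=12): L=129 R=171
Round 2 (k=31): L=171 R=61
Round 3 (k=5): L=61 R=147
Round 4 (k=40): L=147 R=194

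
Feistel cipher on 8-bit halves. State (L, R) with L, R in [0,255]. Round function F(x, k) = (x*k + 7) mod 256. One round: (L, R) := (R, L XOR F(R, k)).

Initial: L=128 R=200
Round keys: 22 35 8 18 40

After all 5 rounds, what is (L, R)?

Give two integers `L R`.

Round 1 (k=22): L=200 R=183
Round 2 (k=35): L=183 R=196
Round 3 (k=8): L=196 R=144
Round 4 (k=18): L=144 R=227
Round 5 (k=40): L=227 R=239

Answer: 227 239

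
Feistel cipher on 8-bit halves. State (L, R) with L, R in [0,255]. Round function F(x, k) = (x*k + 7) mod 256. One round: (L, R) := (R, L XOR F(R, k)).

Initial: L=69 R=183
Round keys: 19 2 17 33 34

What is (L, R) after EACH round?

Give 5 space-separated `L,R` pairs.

Answer: 183,217 217,14 14,44 44,189 189,13

Derivation:
Round 1 (k=19): L=183 R=217
Round 2 (k=2): L=217 R=14
Round 3 (k=17): L=14 R=44
Round 4 (k=33): L=44 R=189
Round 5 (k=34): L=189 R=13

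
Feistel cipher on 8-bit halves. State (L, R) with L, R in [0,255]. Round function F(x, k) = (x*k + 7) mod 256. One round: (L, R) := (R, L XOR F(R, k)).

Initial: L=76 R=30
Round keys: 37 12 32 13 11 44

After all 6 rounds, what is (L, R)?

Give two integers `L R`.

Answer: 105 155

Derivation:
Round 1 (k=37): L=30 R=17
Round 2 (k=12): L=17 R=205
Round 3 (k=32): L=205 R=182
Round 4 (k=13): L=182 R=136
Round 5 (k=11): L=136 R=105
Round 6 (k=44): L=105 R=155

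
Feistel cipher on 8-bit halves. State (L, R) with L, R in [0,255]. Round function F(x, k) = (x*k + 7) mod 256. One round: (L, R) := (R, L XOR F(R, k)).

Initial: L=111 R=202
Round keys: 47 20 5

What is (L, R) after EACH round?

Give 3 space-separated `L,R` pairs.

Answer: 202,114 114,37 37,178

Derivation:
Round 1 (k=47): L=202 R=114
Round 2 (k=20): L=114 R=37
Round 3 (k=5): L=37 R=178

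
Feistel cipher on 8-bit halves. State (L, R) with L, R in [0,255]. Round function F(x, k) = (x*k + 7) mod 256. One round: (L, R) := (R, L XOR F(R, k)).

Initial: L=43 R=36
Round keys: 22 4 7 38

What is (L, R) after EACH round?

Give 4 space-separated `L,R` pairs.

Answer: 36,52 52,243 243,152 152,100

Derivation:
Round 1 (k=22): L=36 R=52
Round 2 (k=4): L=52 R=243
Round 3 (k=7): L=243 R=152
Round 4 (k=38): L=152 R=100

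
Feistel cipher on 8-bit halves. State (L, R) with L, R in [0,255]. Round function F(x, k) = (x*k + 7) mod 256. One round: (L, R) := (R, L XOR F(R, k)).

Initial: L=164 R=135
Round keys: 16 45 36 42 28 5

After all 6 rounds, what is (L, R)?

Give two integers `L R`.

Round 1 (k=16): L=135 R=211
Round 2 (k=45): L=211 R=153
Round 3 (k=36): L=153 R=88
Round 4 (k=42): L=88 R=238
Round 5 (k=28): L=238 R=87
Round 6 (k=5): L=87 R=84

Answer: 87 84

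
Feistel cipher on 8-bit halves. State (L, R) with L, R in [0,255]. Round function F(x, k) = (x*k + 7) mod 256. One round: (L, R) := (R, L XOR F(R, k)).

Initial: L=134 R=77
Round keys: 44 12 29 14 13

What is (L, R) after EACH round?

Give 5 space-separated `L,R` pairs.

Answer: 77,197 197,14 14,88 88,217 217,84

Derivation:
Round 1 (k=44): L=77 R=197
Round 2 (k=12): L=197 R=14
Round 3 (k=29): L=14 R=88
Round 4 (k=14): L=88 R=217
Round 5 (k=13): L=217 R=84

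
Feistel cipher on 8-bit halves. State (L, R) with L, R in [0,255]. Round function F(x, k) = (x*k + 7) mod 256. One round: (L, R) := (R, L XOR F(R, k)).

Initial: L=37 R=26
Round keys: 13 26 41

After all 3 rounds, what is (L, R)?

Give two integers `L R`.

Round 1 (k=13): L=26 R=124
Round 2 (k=26): L=124 R=133
Round 3 (k=41): L=133 R=40

Answer: 133 40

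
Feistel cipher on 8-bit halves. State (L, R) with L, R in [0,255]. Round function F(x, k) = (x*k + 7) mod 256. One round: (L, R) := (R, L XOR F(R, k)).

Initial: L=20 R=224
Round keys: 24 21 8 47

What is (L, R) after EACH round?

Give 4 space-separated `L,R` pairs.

Answer: 224,19 19,118 118,164 164,85

Derivation:
Round 1 (k=24): L=224 R=19
Round 2 (k=21): L=19 R=118
Round 3 (k=8): L=118 R=164
Round 4 (k=47): L=164 R=85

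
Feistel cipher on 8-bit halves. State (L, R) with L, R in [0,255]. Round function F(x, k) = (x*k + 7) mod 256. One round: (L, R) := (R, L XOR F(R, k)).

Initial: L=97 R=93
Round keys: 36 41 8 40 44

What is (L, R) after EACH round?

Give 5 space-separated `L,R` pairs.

Answer: 93,122 122,204 204,29 29,67 67,150

Derivation:
Round 1 (k=36): L=93 R=122
Round 2 (k=41): L=122 R=204
Round 3 (k=8): L=204 R=29
Round 4 (k=40): L=29 R=67
Round 5 (k=44): L=67 R=150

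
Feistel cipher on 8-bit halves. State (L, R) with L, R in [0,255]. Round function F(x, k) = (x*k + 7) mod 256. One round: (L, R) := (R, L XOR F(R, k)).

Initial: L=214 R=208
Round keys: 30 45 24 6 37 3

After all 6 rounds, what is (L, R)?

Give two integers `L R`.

Round 1 (k=30): L=208 R=177
Round 2 (k=45): L=177 R=244
Round 3 (k=24): L=244 R=86
Round 4 (k=6): L=86 R=255
Round 5 (k=37): L=255 R=180
Round 6 (k=3): L=180 R=220

Answer: 180 220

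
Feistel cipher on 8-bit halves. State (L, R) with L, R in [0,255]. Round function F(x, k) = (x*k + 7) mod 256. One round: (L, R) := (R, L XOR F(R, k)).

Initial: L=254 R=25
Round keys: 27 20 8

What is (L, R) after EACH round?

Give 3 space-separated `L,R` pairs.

Round 1 (k=27): L=25 R=84
Round 2 (k=20): L=84 R=142
Round 3 (k=8): L=142 R=35

Answer: 25,84 84,142 142,35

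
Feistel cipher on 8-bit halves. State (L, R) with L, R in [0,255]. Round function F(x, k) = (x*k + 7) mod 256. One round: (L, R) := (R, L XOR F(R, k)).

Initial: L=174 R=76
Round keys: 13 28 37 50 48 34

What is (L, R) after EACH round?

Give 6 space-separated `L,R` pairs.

Round 1 (k=13): L=76 R=77
Round 2 (k=28): L=77 R=63
Round 3 (k=37): L=63 R=111
Round 4 (k=50): L=111 R=138
Round 5 (k=48): L=138 R=136
Round 6 (k=34): L=136 R=157

Answer: 76,77 77,63 63,111 111,138 138,136 136,157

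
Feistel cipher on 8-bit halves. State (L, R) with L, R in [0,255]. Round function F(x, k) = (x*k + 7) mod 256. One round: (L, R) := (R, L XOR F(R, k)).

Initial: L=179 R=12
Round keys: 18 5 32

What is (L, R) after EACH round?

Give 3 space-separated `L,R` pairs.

Round 1 (k=18): L=12 R=108
Round 2 (k=5): L=108 R=47
Round 3 (k=32): L=47 R=139

Answer: 12,108 108,47 47,139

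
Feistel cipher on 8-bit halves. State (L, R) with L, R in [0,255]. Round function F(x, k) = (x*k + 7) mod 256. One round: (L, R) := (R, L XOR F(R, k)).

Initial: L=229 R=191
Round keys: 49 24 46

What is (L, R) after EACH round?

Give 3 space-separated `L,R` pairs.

Answer: 191,115 115,112 112,84

Derivation:
Round 1 (k=49): L=191 R=115
Round 2 (k=24): L=115 R=112
Round 3 (k=46): L=112 R=84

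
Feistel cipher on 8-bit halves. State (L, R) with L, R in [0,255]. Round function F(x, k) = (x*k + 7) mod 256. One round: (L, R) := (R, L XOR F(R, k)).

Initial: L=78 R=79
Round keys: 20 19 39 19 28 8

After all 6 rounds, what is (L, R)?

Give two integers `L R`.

Answer: 48 182

Derivation:
Round 1 (k=20): L=79 R=125
Round 2 (k=19): L=125 R=1
Round 3 (k=39): L=1 R=83
Round 4 (k=19): L=83 R=49
Round 5 (k=28): L=49 R=48
Round 6 (k=8): L=48 R=182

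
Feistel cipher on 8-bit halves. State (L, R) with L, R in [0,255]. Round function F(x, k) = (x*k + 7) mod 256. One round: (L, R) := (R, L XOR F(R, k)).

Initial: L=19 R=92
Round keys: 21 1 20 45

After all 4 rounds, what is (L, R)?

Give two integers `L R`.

Round 1 (k=21): L=92 R=128
Round 2 (k=1): L=128 R=219
Round 3 (k=20): L=219 R=163
Round 4 (k=45): L=163 R=117

Answer: 163 117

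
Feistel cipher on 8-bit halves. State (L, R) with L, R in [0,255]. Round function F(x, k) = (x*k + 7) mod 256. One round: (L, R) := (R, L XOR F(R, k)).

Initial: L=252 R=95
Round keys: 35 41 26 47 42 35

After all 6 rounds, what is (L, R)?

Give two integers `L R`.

Round 1 (k=35): L=95 R=248
Round 2 (k=41): L=248 R=224
Round 3 (k=26): L=224 R=63
Round 4 (k=47): L=63 R=120
Round 5 (k=42): L=120 R=136
Round 6 (k=35): L=136 R=231

Answer: 136 231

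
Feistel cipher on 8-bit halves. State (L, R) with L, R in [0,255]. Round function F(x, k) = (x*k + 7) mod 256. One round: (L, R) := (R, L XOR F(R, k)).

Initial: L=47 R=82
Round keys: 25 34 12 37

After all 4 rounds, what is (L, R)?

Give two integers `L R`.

Answer: 53 241

Derivation:
Round 1 (k=25): L=82 R=38
Round 2 (k=34): L=38 R=65
Round 3 (k=12): L=65 R=53
Round 4 (k=37): L=53 R=241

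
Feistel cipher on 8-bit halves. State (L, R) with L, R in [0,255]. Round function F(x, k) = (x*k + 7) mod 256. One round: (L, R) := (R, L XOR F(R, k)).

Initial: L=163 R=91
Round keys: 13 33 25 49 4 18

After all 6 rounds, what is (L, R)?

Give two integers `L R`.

Round 1 (k=13): L=91 R=5
Round 2 (k=33): L=5 R=247
Round 3 (k=25): L=247 R=35
Round 4 (k=49): L=35 R=77
Round 5 (k=4): L=77 R=24
Round 6 (k=18): L=24 R=250

Answer: 24 250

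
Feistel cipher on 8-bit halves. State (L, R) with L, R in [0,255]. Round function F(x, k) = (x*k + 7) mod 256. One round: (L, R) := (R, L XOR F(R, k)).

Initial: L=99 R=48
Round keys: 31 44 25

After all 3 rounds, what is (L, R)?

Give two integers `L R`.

Round 1 (k=31): L=48 R=180
Round 2 (k=44): L=180 R=199
Round 3 (k=25): L=199 R=194

Answer: 199 194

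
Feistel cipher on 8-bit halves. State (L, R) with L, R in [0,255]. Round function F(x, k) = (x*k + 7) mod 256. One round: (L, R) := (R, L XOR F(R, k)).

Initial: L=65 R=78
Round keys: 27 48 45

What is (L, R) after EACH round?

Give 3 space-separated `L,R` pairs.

Round 1 (k=27): L=78 R=0
Round 2 (k=48): L=0 R=73
Round 3 (k=45): L=73 R=220

Answer: 78,0 0,73 73,220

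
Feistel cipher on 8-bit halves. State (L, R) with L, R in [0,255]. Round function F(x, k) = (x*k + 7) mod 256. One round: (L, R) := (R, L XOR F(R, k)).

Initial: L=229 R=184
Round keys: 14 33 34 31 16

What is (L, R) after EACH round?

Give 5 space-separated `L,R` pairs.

Round 1 (k=14): L=184 R=242
Round 2 (k=33): L=242 R=129
Round 3 (k=34): L=129 R=219
Round 4 (k=31): L=219 R=13
Round 5 (k=16): L=13 R=12

Answer: 184,242 242,129 129,219 219,13 13,12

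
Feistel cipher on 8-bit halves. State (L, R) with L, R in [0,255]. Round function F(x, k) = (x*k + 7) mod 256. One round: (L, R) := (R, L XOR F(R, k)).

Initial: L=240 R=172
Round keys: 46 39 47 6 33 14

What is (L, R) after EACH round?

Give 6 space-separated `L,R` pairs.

Answer: 172,31 31,108 108,196 196,243 243,158 158,88

Derivation:
Round 1 (k=46): L=172 R=31
Round 2 (k=39): L=31 R=108
Round 3 (k=47): L=108 R=196
Round 4 (k=6): L=196 R=243
Round 5 (k=33): L=243 R=158
Round 6 (k=14): L=158 R=88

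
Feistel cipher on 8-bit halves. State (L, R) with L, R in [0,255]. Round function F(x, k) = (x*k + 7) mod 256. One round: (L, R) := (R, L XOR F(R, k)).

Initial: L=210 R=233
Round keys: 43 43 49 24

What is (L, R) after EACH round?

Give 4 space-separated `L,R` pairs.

Round 1 (k=43): L=233 R=248
Round 2 (k=43): L=248 R=70
Round 3 (k=49): L=70 R=149
Round 4 (k=24): L=149 R=185

Answer: 233,248 248,70 70,149 149,185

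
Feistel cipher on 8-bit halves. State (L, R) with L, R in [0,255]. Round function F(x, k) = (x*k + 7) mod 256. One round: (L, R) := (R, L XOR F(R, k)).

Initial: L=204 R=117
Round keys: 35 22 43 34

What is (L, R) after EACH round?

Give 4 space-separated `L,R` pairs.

Answer: 117,202 202,22 22,115 115,91

Derivation:
Round 1 (k=35): L=117 R=202
Round 2 (k=22): L=202 R=22
Round 3 (k=43): L=22 R=115
Round 4 (k=34): L=115 R=91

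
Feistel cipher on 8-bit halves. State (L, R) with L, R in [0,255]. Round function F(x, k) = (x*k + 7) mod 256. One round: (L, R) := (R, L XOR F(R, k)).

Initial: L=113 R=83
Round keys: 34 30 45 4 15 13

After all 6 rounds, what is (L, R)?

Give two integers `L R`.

Answer: 151 45

Derivation:
Round 1 (k=34): L=83 R=124
Round 2 (k=30): L=124 R=220
Round 3 (k=45): L=220 R=207
Round 4 (k=4): L=207 R=159
Round 5 (k=15): L=159 R=151
Round 6 (k=13): L=151 R=45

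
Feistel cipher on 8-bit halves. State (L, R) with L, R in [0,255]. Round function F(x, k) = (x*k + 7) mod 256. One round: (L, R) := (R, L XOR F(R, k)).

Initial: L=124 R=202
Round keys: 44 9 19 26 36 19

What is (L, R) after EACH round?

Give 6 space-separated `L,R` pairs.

Round 1 (k=44): L=202 R=195
Round 2 (k=9): L=195 R=40
Round 3 (k=19): L=40 R=60
Round 4 (k=26): L=60 R=55
Round 5 (k=36): L=55 R=255
Round 6 (k=19): L=255 R=195

Answer: 202,195 195,40 40,60 60,55 55,255 255,195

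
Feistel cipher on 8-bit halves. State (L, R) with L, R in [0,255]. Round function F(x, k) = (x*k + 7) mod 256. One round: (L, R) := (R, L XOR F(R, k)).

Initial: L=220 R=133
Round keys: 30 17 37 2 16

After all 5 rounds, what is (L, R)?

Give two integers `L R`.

Answer: 164 254

Derivation:
Round 1 (k=30): L=133 R=65
Round 2 (k=17): L=65 R=221
Round 3 (k=37): L=221 R=185
Round 4 (k=2): L=185 R=164
Round 5 (k=16): L=164 R=254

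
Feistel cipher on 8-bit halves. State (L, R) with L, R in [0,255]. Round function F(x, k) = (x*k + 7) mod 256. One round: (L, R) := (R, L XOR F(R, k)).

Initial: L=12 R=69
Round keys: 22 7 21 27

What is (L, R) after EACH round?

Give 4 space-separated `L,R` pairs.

Round 1 (k=22): L=69 R=249
Round 2 (k=7): L=249 R=147
Round 3 (k=21): L=147 R=239
Round 4 (k=27): L=239 R=175

Answer: 69,249 249,147 147,239 239,175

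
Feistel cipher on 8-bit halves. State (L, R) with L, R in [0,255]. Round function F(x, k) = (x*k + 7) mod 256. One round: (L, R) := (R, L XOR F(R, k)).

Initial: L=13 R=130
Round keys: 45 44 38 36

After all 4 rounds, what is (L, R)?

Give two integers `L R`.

Answer: 201 94

Derivation:
Round 1 (k=45): L=130 R=236
Round 2 (k=44): L=236 R=21
Round 3 (k=38): L=21 R=201
Round 4 (k=36): L=201 R=94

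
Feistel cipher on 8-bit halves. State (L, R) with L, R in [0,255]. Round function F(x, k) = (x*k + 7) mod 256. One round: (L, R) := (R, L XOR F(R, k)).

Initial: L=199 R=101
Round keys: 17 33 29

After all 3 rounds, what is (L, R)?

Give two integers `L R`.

Answer: 135 41

Derivation:
Round 1 (k=17): L=101 R=123
Round 2 (k=33): L=123 R=135
Round 3 (k=29): L=135 R=41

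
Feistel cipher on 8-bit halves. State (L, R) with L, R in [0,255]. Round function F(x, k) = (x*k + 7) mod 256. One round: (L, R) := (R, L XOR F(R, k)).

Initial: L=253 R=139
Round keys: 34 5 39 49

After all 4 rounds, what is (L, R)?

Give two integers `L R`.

Answer: 91 126

Derivation:
Round 1 (k=34): L=139 R=128
Round 2 (k=5): L=128 R=12
Round 3 (k=39): L=12 R=91
Round 4 (k=49): L=91 R=126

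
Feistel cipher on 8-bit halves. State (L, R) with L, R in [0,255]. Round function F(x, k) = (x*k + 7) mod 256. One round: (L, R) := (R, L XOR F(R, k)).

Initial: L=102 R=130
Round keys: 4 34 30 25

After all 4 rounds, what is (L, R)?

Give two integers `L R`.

Round 1 (k=4): L=130 R=105
Round 2 (k=34): L=105 R=123
Round 3 (k=30): L=123 R=24
Round 4 (k=25): L=24 R=36

Answer: 24 36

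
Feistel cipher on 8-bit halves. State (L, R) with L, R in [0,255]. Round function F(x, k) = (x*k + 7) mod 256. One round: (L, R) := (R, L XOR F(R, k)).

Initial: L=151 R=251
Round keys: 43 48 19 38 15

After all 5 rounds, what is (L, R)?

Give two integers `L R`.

Answer: 163 248

Derivation:
Round 1 (k=43): L=251 R=167
Round 2 (k=48): L=167 R=172
Round 3 (k=19): L=172 R=108
Round 4 (k=38): L=108 R=163
Round 5 (k=15): L=163 R=248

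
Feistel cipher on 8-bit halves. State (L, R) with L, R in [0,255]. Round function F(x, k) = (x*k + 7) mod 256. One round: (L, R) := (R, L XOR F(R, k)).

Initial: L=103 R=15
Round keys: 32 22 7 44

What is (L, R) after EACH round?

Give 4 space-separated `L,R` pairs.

Round 1 (k=32): L=15 R=128
Round 2 (k=22): L=128 R=8
Round 3 (k=7): L=8 R=191
Round 4 (k=44): L=191 R=211

Answer: 15,128 128,8 8,191 191,211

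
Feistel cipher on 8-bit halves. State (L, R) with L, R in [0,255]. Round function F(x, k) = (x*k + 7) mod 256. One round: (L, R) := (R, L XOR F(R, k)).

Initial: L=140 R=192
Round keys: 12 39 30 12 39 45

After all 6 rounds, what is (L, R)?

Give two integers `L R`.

Round 1 (k=12): L=192 R=139
Round 2 (k=39): L=139 R=244
Round 3 (k=30): L=244 R=20
Round 4 (k=12): L=20 R=3
Round 5 (k=39): L=3 R=104
Round 6 (k=45): L=104 R=76

Answer: 104 76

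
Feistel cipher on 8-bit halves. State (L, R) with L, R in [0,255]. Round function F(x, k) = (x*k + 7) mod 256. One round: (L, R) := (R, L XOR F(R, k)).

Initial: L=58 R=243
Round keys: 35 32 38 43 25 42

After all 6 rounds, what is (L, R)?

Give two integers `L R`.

Round 1 (k=35): L=243 R=122
Round 2 (k=32): L=122 R=180
Round 3 (k=38): L=180 R=197
Round 4 (k=43): L=197 R=170
Round 5 (k=25): L=170 R=100
Round 6 (k=42): L=100 R=197

Answer: 100 197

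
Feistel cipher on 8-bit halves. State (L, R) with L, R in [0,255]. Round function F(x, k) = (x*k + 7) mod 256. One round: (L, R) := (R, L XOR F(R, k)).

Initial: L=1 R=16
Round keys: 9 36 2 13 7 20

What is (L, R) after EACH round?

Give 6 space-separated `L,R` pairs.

Round 1 (k=9): L=16 R=150
Round 2 (k=36): L=150 R=15
Round 3 (k=2): L=15 R=179
Round 4 (k=13): L=179 R=17
Round 5 (k=7): L=17 R=205
Round 6 (k=20): L=205 R=26

Answer: 16,150 150,15 15,179 179,17 17,205 205,26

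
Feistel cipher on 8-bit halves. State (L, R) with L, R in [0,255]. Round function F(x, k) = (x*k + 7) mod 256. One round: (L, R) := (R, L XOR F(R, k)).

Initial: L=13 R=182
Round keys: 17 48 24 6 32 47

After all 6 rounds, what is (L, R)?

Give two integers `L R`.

Round 1 (k=17): L=182 R=16
Round 2 (k=48): L=16 R=177
Round 3 (k=24): L=177 R=143
Round 4 (k=6): L=143 R=208
Round 5 (k=32): L=208 R=136
Round 6 (k=47): L=136 R=47

Answer: 136 47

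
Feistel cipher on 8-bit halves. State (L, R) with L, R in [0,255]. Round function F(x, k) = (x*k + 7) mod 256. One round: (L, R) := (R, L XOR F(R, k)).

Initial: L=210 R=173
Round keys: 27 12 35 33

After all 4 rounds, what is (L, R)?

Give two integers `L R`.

Round 1 (k=27): L=173 R=148
Round 2 (k=12): L=148 R=90
Round 3 (k=35): L=90 R=193
Round 4 (k=33): L=193 R=178

Answer: 193 178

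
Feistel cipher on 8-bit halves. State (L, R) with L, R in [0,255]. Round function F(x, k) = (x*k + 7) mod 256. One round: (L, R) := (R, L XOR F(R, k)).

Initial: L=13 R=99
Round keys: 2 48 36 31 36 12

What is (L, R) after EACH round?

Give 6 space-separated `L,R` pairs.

Answer: 99,192 192,100 100,215 215,116 116,128 128,115

Derivation:
Round 1 (k=2): L=99 R=192
Round 2 (k=48): L=192 R=100
Round 3 (k=36): L=100 R=215
Round 4 (k=31): L=215 R=116
Round 5 (k=36): L=116 R=128
Round 6 (k=12): L=128 R=115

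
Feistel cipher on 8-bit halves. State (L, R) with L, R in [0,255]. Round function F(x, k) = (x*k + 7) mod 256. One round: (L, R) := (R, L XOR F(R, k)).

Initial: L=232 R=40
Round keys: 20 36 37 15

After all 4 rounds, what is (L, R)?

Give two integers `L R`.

Round 1 (k=20): L=40 R=207
Round 2 (k=36): L=207 R=11
Round 3 (k=37): L=11 R=81
Round 4 (k=15): L=81 R=205

Answer: 81 205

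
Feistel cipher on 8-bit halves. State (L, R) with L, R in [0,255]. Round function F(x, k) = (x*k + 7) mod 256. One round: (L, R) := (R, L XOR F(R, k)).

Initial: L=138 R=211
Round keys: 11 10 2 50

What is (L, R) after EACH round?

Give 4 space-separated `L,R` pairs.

Answer: 211,146 146,104 104,69 69,233

Derivation:
Round 1 (k=11): L=211 R=146
Round 2 (k=10): L=146 R=104
Round 3 (k=2): L=104 R=69
Round 4 (k=50): L=69 R=233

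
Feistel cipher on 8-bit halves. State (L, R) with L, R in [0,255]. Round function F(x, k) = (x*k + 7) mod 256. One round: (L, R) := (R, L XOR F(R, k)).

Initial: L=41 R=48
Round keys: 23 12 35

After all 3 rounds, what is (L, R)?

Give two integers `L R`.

Round 1 (k=23): L=48 R=126
Round 2 (k=12): L=126 R=223
Round 3 (k=35): L=223 R=250

Answer: 223 250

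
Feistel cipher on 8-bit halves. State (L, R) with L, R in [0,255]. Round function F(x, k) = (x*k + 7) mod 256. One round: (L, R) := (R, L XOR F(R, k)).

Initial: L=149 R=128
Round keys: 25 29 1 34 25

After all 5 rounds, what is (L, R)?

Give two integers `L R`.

Round 1 (k=25): L=128 R=18
Round 2 (k=29): L=18 R=145
Round 3 (k=1): L=145 R=138
Round 4 (k=34): L=138 R=202
Round 5 (k=25): L=202 R=75

Answer: 202 75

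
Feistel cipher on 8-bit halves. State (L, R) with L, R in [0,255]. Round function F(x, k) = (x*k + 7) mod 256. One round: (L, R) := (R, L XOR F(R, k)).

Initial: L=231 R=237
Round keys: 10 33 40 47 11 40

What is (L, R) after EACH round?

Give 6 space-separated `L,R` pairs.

Round 1 (k=10): L=237 R=174
Round 2 (k=33): L=174 R=152
Round 3 (k=40): L=152 R=105
Round 4 (k=47): L=105 R=214
Round 5 (k=11): L=214 R=80
Round 6 (k=40): L=80 R=81

Answer: 237,174 174,152 152,105 105,214 214,80 80,81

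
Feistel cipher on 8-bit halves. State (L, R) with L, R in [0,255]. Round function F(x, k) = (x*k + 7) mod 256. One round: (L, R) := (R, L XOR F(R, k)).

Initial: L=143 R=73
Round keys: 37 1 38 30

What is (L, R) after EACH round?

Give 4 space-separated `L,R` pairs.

Answer: 73,27 27,107 107,242 242,8

Derivation:
Round 1 (k=37): L=73 R=27
Round 2 (k=1): L=27 R=107
Round 3 (k=38): L=107 R=242
Round 4 (k=30): L=242 R=8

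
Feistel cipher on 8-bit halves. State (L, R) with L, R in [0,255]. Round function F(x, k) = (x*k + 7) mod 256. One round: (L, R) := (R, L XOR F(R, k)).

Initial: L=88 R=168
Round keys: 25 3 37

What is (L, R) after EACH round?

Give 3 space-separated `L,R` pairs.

Answer: 168,55 55,4 4,172

Derivation:
Round 1 (k=25): L=168 R=55
Round 2 (k=3): L=55 R=4
Round 3 (k=37): L=4 R=172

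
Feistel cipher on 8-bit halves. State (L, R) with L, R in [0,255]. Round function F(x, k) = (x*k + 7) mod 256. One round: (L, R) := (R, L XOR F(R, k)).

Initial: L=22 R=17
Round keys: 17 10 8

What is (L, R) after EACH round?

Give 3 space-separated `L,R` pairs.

Answer: 17,62 62,98 98,41

Derivation:
Round 1 (k=17): L=17 R=62
Round 2 (k=10): L=62 R=98
Round 3 (k=8): L=98 R=41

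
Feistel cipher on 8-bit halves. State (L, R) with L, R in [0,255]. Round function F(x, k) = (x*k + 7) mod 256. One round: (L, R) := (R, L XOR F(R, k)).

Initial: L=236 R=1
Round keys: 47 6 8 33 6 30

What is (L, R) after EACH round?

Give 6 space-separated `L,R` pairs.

Answer: 1,218 218,34 34,205 205,86 86,198 198,109

Derivation:
Round 1 (k=47): L=1 R=218
Round 2 (k=6): L=218 R=34
Round 3 (k=8): L=34 R=205
Round 4 (k=33): L=205 R=86
Round 5 (k=6): L=86 R=198
Round 6 (k=30): L=198 R=109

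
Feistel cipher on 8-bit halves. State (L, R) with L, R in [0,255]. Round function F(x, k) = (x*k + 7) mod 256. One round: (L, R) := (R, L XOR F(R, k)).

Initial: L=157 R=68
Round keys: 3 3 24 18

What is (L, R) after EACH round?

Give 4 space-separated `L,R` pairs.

Round 1 (k=3): L=68 R=78
Round 2 (k=3): L=78 R=181
Round 3 (k=24): L=181 R=177
Round 4 (k=18): L=177 R=204

Answer: 68,78 78,181 181,177 177,204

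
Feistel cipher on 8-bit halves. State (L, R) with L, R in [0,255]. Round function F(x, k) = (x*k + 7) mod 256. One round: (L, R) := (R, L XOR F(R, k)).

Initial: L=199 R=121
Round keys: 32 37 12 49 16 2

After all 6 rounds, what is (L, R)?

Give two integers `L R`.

Round 1 (k=32): L=121 R=224
Round 2 (k=37): L=224 R=30
Round 3 (k=12): L=30 R=143
Round 4 (k=49): L=143 R=120
Round 5 (k=16): L=120 R=8
Round 6 (k=2): L=8 R=111

Answer: 8 111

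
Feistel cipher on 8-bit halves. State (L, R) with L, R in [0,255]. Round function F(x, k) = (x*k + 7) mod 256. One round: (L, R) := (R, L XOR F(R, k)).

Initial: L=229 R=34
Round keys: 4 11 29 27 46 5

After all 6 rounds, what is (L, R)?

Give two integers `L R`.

Answer: 223 106

Derivation:
Round 1 (k=4): L=34 R=106
Round 2 (k=11): L=106 R=183
Round 3 (k=29): L=183 R=168
Round 4 (k=27): L=168 R=8
Round 5 (k=46): L=8 R=223
Round 6 (k=5): L=223 R=106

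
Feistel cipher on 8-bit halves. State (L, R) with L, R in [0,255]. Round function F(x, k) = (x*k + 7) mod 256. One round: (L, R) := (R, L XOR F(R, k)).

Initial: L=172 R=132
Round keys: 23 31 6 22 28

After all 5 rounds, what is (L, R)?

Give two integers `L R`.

Answer: 91 27

Derivation:
Round 1 (k=23): L=132 R=79
Round 2 (k=31): L=79 R=28
Round 3 (k=6): L=28 R=224
Round 4 (k=22): L=224 R=91
Round 5 (k=28): L=91 R=27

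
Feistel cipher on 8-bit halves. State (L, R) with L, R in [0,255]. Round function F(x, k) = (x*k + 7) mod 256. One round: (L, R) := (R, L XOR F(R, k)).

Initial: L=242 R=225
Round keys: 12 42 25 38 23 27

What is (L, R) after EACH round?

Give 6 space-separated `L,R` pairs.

Answer: 225,97 97,16 16,246 246,155 155,2 2,166

Derivation:
Round 1 (k=12): L=225 R=97
Round 2 (k=42): L=97 R=16
Round 3 (k=25): L=16 R=246
Round 4 (k=38): L=246 R=155
Round 5 (k=23): L=155 R=2
Round 6 (k=27): L=2 R=166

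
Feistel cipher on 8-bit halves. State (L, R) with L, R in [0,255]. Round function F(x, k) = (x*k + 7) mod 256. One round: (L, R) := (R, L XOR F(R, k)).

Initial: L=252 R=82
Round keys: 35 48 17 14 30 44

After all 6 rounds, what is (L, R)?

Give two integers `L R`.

Answer: 234 135

Derivation:
Round 1 (k=35): L=82 R=193
Round 2 (k=48): L=193 R=101
Round 3 (k=17): L=101 R=125
Round 4 (k=14): L=125 R=184
Round 5 (k=30): L=184 R=234
Round 6 (k=44): L=234 R=135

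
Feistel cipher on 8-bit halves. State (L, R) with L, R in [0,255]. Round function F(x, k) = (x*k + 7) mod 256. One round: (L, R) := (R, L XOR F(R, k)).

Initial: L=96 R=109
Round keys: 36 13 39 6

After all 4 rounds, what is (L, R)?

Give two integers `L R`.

Round 1 (k=36): L=109 R=59
Round 2 (k=13): L=59 R=107
Round 3 (k=39): L=107 R=111
Round 4 (k=6): L=111 R=202

Answer: 111 202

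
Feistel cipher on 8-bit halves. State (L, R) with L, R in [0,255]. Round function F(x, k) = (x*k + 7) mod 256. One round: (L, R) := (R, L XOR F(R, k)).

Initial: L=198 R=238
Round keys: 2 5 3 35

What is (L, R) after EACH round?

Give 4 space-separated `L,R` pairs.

Answer: 238,37 37,46 46,180 180,141

Derivation:
Round 1 (k=2): L=238 R=37
Round 2 (k=5): L=37 R=46
Round 3 (k=3): L=46 R=180
Round 4 (k=35): L=180 R=141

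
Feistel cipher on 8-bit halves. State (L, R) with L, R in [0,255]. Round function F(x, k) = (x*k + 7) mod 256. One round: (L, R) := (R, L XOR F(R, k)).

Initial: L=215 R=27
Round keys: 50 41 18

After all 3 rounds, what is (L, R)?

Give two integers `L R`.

Round 1 (k=50): L=27 R=154
Round 2 (k=41): L=154 R=170
Round 3 (k=18): L=170 R=97

Answer: 170 97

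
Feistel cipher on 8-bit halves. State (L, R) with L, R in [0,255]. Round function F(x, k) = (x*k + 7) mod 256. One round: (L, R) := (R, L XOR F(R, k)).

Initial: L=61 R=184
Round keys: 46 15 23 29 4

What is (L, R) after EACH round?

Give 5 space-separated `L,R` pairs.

Round 1 (k=46): L=184 R=42
Round 2 (k=15): L=42 R=197
Round 3 (k=23): L=197 R=144
Round 4 (k=29): L=144 R=146
Round 5 (k=4): L=146 R=223

Answer: 184,42 42,197 197,144 144,146 146,223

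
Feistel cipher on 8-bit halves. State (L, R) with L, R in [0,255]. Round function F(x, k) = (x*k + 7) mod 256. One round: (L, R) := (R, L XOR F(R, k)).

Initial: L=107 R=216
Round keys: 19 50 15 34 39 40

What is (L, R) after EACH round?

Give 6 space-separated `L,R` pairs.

Answer: 216,100 100,87 87,68 68,88 88,43 43,231

Derivation:
Round 1 (k=19): L=216 R=100
Round 2 (k=50): L=100 R=87
Round 3 (k=15): L=87 R=68
Round 4 (k=34): L=68 R=88
Round 5 (k=39): L=88 R=43
Round 6 (k=40): L=43 R=231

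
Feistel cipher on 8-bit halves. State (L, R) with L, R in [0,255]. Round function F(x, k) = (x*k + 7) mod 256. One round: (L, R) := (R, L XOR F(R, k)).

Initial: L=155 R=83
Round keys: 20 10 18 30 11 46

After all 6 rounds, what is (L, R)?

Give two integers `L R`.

Answer: 209 136

Derivation:
Round 1 (k=20): L=83 R=24
Round 2 (k=10): L=24 R=164
Round 3 (k=18): L=164 R=151
Round 4 (k=30): L=151 R=29
Round 5 (k=11): L=29 R=209
Round 6 (k=46): L=209 R=136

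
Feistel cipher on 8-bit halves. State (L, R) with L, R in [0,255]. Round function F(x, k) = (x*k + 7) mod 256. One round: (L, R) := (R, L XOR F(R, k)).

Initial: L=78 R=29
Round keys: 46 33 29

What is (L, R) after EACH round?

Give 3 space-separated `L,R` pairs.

Answer: 29,115 115,199 199,225

Derivation:
Round 1 (k=46): L=29 R=115
Round 2 (k=33): L=115 R=199
Round 3 (k=29): L=199 R=225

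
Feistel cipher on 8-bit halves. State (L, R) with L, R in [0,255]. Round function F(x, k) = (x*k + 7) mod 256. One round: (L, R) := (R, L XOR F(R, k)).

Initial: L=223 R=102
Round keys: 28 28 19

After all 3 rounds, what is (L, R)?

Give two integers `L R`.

Answer: 33 138

Derivation:
Round 1 (k=28): L=102 R=240
Round 2 (k=28): L=240 R=33
Round 3 (k=19): L=33 R=138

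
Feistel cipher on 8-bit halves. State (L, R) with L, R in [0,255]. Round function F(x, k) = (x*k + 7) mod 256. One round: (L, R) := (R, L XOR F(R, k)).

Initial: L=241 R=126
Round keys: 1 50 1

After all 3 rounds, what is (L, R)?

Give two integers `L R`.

Round 1 (k=1): L=126 R=116
Round 2 (k=50): L=116 R=209
Round 3 (k=1): L=209 R=172

Answer: 209 172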